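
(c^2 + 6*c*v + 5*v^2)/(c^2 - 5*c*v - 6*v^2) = (-c - 5*v)/(-c + 6*v)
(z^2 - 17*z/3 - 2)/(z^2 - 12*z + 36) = (z + 1/3)/(z - 6)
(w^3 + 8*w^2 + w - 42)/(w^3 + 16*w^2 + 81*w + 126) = (w - 2)/(w + 6)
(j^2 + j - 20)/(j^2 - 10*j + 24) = (j + 5)/(j - 6)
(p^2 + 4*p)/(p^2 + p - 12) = p/(p - 3)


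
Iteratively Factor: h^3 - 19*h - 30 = (h + 2)*(h^2 - 2*h - 15) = (h - 5)*(h + 2)*(h + 3)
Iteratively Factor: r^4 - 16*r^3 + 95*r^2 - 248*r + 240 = (r - 3)*(r^3 - 13*r^2 + 56*r - 80) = (r - 4)*(r - 3)*(r^2 - 9*r + 20) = (r - 5)*(r - 4)*(r - 3)*(r - 4)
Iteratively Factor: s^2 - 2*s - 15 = (s - 5)*(s + 3)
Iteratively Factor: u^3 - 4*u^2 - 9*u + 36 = (u - 4)*(u^2 - 9) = (u - 4)*(u + 3)*(u - 3)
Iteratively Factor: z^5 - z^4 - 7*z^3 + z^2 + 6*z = (z)*(z^4 - z^3 - 7*z^2 + z + 6) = z*(z + 2)*(z^3 - 3*z^2 - z + 3) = z*(z - 3)*(z + 2)*(z^2 - 1) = z*(z - 3)*(z + 1)*(z + 2)*(z - 1)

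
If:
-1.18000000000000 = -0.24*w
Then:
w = 4.92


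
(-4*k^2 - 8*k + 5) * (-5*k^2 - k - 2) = 20*k^4 + 44*k^3 - 9*k^2 + 11*k - 10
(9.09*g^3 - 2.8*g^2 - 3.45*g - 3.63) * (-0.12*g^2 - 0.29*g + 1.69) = -1.0908*g^5 - 2.3001*g^4 + 16.5881*g^3 - 3.2959*g^2 - 4.7778*g - 6.1347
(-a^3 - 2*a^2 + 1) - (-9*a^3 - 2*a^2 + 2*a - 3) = 8*a^3 - 2*a + 4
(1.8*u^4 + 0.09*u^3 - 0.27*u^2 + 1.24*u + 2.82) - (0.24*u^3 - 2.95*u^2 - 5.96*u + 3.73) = 1.8*u^4 - 0.15*u^3 + 2.68*u^2 + 7.2*u - 0.91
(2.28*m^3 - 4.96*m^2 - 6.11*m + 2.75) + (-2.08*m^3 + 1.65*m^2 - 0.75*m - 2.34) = 0.2*m^3 - 3.31*m^2 - 6.86*m + 0.41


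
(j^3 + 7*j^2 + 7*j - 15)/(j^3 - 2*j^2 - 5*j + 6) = (j^2 + 8*j + 15)/(j^2 - j - 6)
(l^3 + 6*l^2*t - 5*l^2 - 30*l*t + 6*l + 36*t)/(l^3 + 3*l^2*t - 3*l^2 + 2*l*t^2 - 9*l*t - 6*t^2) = (l^2 + 6*l*t - 2*l - 12*t)/(l^2 + 3*l*t + 2*t^2)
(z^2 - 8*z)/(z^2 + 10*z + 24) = z*(z - 8)/(z^2 + 10*z + 24)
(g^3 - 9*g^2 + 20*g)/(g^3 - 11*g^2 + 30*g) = (g - 4)/(g - 6)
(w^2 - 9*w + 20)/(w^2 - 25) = (w - 4)/(w + 5)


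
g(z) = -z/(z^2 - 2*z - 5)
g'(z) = -z*(2 - 2*z)/(z^2 - 2*z - 5)^2 - 1/(z^2 - 2*z - 5) = (z^2 + 5)/(z^4 - 4*z^3 - 6*z^2 + 20*z + 25)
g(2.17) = 0.47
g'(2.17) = 0.45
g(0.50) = 0.09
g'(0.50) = 0.16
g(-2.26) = 0.49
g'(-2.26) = 0.47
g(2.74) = 0.92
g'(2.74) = 1.42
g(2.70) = 0.87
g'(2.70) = 1.27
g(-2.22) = 0.51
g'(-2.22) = 0.52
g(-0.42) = -0.11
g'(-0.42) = 0.33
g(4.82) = -0.56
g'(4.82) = 0.38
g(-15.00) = 0.06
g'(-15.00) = 0.00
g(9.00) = -0.16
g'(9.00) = 0.03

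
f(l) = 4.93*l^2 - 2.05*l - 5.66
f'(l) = 9.86*l - 2.05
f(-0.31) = -4.55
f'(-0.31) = -5.11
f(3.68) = 53.56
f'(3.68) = 34.23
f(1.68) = 4.81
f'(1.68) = 14.51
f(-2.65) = 34.39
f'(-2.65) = -28.18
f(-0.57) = -2.89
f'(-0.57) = -7.67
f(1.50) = 2.36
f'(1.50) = 12.74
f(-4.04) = 83.09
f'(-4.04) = -41.88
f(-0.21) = -5.01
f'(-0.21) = -4.12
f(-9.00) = 412.12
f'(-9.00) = -90.79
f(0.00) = -5.66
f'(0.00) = -2.05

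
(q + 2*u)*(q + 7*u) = q^2 + 9*q*u + 14*u^2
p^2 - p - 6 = (p - 3)*(p + 2)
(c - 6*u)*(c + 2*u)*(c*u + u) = c^3*u - 4*c^2*u^2 + c^2*u - 12*c*u^3 - 4*c*u^2 - 12*u^3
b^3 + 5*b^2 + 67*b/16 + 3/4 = (b + 1/4)*(b + 3/4)*(b + 4)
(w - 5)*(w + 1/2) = w^2 - 9*w/2 - 5/2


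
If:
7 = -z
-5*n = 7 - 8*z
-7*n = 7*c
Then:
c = 63/5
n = -63/5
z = -7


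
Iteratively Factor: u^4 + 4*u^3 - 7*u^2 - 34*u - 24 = (u + 1)*(u^3 + 3*u^2 - 10*u - 24) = (u - 3)*(u + 1)*(u^2 + 6*u + 8) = (u - 3)*(u + 1)*(u + 4)*(u + 2)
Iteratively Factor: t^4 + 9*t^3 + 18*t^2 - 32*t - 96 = (t + 3)*(t^3 + 6*t^2 - 32) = (t - 2)*(t + 3)*(t^2 + 8*t + 16) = (t - 2)*(t + 3)*(t + 4)*(t + 4)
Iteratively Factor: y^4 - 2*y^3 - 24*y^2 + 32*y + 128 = (y + 4)*(y^3 - 6*y^2 + 32) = (y + 2)*(y + 4)*(y^2 - 8*y + 16) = (y - 4)*(y + 2)*(y + 4)*(y - 4)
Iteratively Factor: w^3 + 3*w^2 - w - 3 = (w - 1)*(w^2 + 4*w + 3) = (w - 1)*(w + 3)*(w + 1)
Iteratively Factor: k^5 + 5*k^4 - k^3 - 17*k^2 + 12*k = (k - 1)*(k^4 + 6*k^3 + 5*k^2 - 12*k) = (k - 1)*(k + 4)*(k^3 + 2*k^2 - 3*k) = (k - 1)*(k + 3)*(k + 4)*(k^2 - k) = k*(k - 1)*(k + 3)*(k + 4)*(k - 1)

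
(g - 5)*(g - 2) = g^2 - 7*g + 10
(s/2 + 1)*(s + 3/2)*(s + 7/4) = s^3/2 + 21*s^2/8 + 73*s/16 + 21/8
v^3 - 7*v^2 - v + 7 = (v - 7)*(v - 1)*(v + 1)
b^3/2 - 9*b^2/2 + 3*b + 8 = (b/2 + 1/2)*(b - 8)*(b - 2)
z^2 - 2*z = z*(z - 2)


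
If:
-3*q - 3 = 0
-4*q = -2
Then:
No Solution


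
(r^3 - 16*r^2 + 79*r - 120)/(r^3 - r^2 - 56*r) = (r^2 - 8*r + 15)/(r*(r + 7))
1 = 1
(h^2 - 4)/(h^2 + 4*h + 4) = (h - 2)/(h + 2)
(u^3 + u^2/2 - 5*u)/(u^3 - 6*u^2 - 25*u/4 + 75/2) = 2*u*(u - 2)/(2*u^2 - 17*u + 30)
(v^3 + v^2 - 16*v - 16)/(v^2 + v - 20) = (v^2 + 5*v + 4)/(v + 5)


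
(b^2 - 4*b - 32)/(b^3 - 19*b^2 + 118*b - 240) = (b + 4)/(b^2 - 11*b + 30)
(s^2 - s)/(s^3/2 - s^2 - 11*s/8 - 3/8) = 8*s*(1 - s)/(-4*s^3 + 8*s^2 + 11*s + 3)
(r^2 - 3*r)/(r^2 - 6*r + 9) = r/(r - 3)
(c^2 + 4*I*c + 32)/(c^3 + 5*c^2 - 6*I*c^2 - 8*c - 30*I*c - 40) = (c + 8*I)/(c^2 + c*(5 - 2*I) - 10*I)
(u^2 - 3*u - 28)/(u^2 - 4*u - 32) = (u - 7)/(u - 8)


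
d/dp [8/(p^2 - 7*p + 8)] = 8*(7 - 2*p)/(p^2 - 7*p + 8)^2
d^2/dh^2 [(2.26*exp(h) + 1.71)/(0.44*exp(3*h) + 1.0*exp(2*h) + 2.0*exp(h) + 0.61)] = (1.750144*exp(6*h) + 5.96270400000001*exp(5*h) + 2.5812*exp(4*h) - 2.55599199999999*exp(3*h) - 2.142276*exp(2*h) - 0.0896000000000008*exp(h) - 1.245254)*exp(h)/(0.085184*exp(9*h) + 0.5808*exp(8*h) + 2.4816*exp(7*h) + 6.634288*exp(6*h) + 12.8904*exp(5*h) + 17.0508*exp(4*h) + 15.811172*exp(3*h) + 8.4363*exp(2*h) + 2.2326*exp(h) + 0.226981)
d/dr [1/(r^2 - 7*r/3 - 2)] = 3*(7 - 6*r)/(-3*r^2 + 7*r + 6)^2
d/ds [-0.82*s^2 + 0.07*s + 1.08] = 0.07 - 1.64*s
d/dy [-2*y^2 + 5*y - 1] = 5 - 4*y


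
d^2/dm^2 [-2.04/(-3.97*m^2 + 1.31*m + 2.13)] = (64.304472*m^2 - 21.218856*m - 2.04*(7.94*m - 1.31)*(15.88*m - 2.62) - 34.500888)/(-3.97*m^2 + 1.31*m + 2.13)^3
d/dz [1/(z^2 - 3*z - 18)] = (3 - 2*z)/(-z^2 + 3*z + 18)^2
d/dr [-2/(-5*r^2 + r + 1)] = 2*(1 - 10*r)/(-5*r^2 + r + 1)^2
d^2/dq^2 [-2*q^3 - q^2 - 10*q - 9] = -12*q - 2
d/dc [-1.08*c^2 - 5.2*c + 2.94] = -2.16*c - 5.2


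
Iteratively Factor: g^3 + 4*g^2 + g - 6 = (g + 3)*(g^2 + g - 2) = (g - 1)*(g + 3)*(g + 2)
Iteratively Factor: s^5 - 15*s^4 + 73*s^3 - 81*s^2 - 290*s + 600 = (s - 5)*(s^4 - 10*s^3 + 23*s^2 + 34*s - 120) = (s - 5)^2*(s^3 - 5*s^2 - 2*s + 24) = (s - 5)^2*(s - 3)*(s^2 - 2*s - 8) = (s - 5)^2*(s - 3)*(s + 2)*(s - 4)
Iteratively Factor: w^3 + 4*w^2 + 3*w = (w)*(w^2 + 4*w + 3) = w*(w + 1)*(w + 3)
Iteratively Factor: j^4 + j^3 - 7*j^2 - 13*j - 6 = (j + 1)*(j^3 - 7*j - 6) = (j + 1)^2*(j^2 - j - 6) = (j - 3)*(j + 1)^2*(j + 2)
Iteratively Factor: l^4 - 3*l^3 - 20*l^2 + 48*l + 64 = (l + 1)*(l^3 - 4*l^2 - 16*l + 64) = (l + 1)*(l + 4)*(l^2 - 8*l + 16) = (l - 4)*(l + 1)*(l + 4)*(l - 4)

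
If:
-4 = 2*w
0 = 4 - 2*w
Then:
No Solution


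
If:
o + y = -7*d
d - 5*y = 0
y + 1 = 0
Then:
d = -5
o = 36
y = -1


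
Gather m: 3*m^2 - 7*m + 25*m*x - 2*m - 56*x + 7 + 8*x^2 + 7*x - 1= 3*m^2 + m*(25*x - 9) + 8*x^2 - 49*x + 6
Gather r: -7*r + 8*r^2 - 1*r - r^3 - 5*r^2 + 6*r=-r^3 + 3*r^2 - 2*r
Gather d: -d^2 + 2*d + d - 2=-d^2 + 3*d - 2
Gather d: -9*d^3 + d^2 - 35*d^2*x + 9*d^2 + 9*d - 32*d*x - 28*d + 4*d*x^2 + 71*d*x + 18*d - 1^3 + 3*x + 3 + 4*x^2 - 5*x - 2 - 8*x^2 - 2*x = -9*d^3 + d^2*(10 - 35*x) + d*(4*x^2 + 39*x - 1) - 4*x^2 - 4*x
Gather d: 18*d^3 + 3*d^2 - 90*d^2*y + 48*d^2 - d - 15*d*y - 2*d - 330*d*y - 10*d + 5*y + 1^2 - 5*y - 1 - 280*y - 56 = 18*d^3 + d^2*(51 - 90*y) + d*(-345*y - 13) - 280*y - 56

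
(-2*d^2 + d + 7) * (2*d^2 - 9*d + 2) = -4*d^4 + 20*d^3 + d^2 - 61*d + 14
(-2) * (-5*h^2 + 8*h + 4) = 10*h^2 - 16*h - 8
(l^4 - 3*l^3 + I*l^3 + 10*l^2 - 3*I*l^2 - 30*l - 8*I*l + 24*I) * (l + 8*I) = l^5 - 3*l^4 + 9*I*l^4 + 2*l^3 - 27*I*l^3 - 6*l^2 + 72*I*l^2 + 64*l - 216*I*l - 192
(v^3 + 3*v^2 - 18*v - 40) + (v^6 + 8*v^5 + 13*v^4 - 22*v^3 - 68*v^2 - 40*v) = v^6 + 8*v^5 + 13*v^4 - 21*v^3 - 65*v^2 - 58*v - 40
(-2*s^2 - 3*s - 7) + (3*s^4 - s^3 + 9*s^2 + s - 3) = 3*s^4 - s^3 + 7*s^2 - 2*s - 10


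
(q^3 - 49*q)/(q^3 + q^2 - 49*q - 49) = q/(q + 1)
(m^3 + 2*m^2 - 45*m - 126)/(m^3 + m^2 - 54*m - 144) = (m - 7)/(m - 8)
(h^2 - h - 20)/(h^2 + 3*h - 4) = (h - 5)/(h - 1)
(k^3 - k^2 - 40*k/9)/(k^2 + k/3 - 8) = k*(3*k + 5)/(3*(k + 3))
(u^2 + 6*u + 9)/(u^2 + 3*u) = (u + 3)/u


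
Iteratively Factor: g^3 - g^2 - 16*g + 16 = (g - 1)*(g^2 - 16) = (g - 1)*(g + 4)*(g - 4)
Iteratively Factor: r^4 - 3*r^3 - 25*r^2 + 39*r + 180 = (r - 5)*(r^3 + 2*r^2 - 15*r - 36) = (r - 5)*(r + 3)*(r^2 - r - 12) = (r - 5)*(r - 4)*(r + 3)*(r + 3)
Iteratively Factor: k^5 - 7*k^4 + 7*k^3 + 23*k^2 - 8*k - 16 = (k - 4)*(k^4 - 3*k^3 - 5*k^2 + 3*k + 4) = (k - 4)*(k + 1)*(k^3 - 4*k^2 - k + 4) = (k - 4)^2*(k + 1)*(k^2 - 1) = (k - 4)^2*(k + 1)^2*(k - 1)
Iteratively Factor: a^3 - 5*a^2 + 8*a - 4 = (a - 2)*(a^2 - 3*a + 2) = (a - 2)*(a - 1)*(a - 2)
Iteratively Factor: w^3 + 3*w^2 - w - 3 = (w - 1)*(w^2 + 4*w + 3) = (w - 1)*(w + 1)*(w + 3)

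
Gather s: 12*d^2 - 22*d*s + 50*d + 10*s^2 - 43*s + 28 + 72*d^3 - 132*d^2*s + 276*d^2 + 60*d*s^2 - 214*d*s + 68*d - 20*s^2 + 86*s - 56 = 72*d^3 + 288*d^2 + 118*d + s^2*(60*d - 10) + s*(-132*d^2 - 236*d + 43) - 28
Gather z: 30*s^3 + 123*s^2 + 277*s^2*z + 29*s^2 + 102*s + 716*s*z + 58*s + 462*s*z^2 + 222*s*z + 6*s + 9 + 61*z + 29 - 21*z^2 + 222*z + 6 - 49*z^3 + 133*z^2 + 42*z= 30*s^3 + 152*s^2 + 166*s - 49*z^3 + z^2*(462*s + 112) + z*(277*s^2 + 938*s + 325) + 44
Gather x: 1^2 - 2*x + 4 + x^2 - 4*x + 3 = x^2 - 6*x + 8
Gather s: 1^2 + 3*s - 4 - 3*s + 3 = 0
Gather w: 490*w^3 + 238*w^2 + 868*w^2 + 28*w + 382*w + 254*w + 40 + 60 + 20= 490*w^3 + 1106*w^2 + 664*w + 120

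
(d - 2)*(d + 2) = d^2 - 4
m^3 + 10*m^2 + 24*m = m*(m + 4)*(m + 6)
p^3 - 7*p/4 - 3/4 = (p - 3/2)*(p + 1/2)*(p + 1)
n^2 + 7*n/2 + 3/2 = (n + 1/2)*(n + 3)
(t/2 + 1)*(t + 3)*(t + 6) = t^3/2 + 11*t^2/2 + 18*t + 18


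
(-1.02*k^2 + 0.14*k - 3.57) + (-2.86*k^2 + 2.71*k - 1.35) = -3.88*k^2 + 2.85*k - 4.92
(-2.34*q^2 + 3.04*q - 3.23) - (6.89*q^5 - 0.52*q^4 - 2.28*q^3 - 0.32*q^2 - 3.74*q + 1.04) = -6.89*q^5 + 0.52*q^4 + 2.28*q^3 - 2.02*q^2 + 6.78*q - 4.27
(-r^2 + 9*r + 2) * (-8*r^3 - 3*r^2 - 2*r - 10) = 8*r^5 - 69*r^4 - 41*r^3 - 14*r^2 - 94*r - 20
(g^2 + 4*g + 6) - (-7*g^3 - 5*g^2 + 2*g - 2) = 7*g^3 + 6*g^2 + 2*g + 8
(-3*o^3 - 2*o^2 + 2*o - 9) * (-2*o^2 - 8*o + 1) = 6*o^5 + 28*o^4 + 9*o^3 + 74*o - 9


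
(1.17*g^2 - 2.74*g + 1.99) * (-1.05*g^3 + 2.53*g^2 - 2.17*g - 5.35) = -1.2285*g^5 + 5.8371*g^4 - 11.5606*g^3 + 4.721*g^2 + 10.3407*g - 10.6465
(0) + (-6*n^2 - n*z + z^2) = -6*n^2 - n*z + z^2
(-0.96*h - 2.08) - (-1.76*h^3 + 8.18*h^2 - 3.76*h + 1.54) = 1.76*h^3 - 8.18*h^2 + 2.8*h - 3.62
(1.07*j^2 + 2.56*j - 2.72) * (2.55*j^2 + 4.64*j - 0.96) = 2.7285*j^4 + 11.4928*j^3 + 3.9152*j^2 - 15.0784*j + 2.6112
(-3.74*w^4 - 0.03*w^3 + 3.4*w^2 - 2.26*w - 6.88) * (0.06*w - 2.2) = -0.2244*w^5 + 8.2262*w^4 + 0.27*w^3 - 7.6156*w^2 + 4.5592*w + 15.136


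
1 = 1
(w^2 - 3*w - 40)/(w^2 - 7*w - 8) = (w + 5)/(w + 1)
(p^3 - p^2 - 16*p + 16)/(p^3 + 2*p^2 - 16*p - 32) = (p - 1)/(p + 2)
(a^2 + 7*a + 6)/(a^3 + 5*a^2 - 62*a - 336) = (a + 1)/(a^2 - a - 56)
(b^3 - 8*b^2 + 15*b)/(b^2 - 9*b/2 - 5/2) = 2*b*(b - 3)/(2*b + 1)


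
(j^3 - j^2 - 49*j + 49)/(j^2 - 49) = j - 1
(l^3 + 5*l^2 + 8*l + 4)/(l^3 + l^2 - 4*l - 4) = (l + 2)/(l - 2)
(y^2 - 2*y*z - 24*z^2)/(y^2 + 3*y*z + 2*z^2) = (y^2 - 2*y*z - 24*z^2)/(y^2 + 3*y*z + 2*z^2)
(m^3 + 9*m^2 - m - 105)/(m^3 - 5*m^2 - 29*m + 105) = (m + 7)/(m - 7)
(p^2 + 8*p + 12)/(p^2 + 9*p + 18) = (p + 2)/(p + 3)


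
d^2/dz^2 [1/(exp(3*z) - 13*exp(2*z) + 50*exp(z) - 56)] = ((-9*exp(2*z) + 52*exp(z) - 50)*(exp(3*z) - 13*exp(2*z) + 50*exp(z) - 56) + 2*(3*exp(2*z) - 26*exp(z) + 50)^2*exp(z))*exp(z)/(exp(3*z) - 13*exp(2*z) + 50*exp(z) - 56)^3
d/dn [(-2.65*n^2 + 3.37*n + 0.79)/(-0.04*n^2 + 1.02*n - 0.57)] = (-2.5682*n^2 + 3.0842*n - 2.7267)/(0.0016*n^4 - 0.0816*n^3 + 1.086*n^2 - 1.1628*n + 0.3249)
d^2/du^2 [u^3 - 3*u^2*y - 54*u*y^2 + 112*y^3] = 6*u - 6*y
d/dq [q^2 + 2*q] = 2*q + 2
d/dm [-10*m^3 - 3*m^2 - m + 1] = -30*m^2 - 6*m - 1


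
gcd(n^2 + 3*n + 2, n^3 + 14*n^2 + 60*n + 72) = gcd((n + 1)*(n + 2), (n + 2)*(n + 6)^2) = n + 2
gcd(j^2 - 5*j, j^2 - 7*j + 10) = j - 5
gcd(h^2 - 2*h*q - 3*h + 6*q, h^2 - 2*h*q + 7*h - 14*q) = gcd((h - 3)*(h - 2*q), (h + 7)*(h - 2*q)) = -h + 2*q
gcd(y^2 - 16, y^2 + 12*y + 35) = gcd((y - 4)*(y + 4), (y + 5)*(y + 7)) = 1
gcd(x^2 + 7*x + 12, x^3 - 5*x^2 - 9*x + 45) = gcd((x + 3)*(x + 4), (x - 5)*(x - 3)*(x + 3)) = x + 3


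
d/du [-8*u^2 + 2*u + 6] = 2 - 16*u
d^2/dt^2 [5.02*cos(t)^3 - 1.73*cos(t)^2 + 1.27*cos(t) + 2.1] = -5.035*cos(t) + 3.46*cos(2*t) - 11.295*cos(3*t)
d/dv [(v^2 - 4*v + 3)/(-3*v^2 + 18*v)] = 2*(v^2 + 3*v - 9)/(3*v^2*(v^2 - 12*v + 36))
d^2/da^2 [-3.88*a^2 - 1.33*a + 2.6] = -7.76000000000000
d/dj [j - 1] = 1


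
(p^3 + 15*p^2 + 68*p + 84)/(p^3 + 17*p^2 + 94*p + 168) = (p + 2)/(p + 4)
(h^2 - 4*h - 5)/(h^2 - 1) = (h - 5)/(h - 1)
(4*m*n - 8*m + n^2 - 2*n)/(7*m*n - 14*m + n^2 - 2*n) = (4*m + n)/(7*m + n)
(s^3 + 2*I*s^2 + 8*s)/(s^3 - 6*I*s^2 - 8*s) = (s + 4*I)/(s - 4*I)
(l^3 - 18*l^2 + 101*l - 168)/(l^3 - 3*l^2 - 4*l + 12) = (l^2 - 15*l + 56)/(l^2 - 4)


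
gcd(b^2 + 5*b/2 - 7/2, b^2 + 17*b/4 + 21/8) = b + 7/2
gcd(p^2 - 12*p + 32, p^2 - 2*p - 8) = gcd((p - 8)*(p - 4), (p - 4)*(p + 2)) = p - 4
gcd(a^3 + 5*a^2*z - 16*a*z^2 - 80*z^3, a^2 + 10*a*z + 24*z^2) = a + 4*z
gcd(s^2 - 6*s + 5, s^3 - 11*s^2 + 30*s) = s - 5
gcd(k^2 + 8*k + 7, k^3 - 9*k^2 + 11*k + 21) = k + 1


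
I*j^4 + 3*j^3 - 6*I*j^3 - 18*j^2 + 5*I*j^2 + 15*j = j*(j - 5)*(j - 3*I)*(I*j - I)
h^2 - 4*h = h*(h - 4)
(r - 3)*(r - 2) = r^2 - 5*r + 6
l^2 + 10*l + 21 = (l + 3)*(l + 7)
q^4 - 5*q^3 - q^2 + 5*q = q*(q - 5)*(q - 1)*(q + 1)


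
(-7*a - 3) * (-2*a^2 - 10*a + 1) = 14*a^3 + 76*a^2 + 23*a - 3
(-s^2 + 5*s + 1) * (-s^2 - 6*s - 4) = s^4 + s^3 - 27*s^2 - 26*s - 4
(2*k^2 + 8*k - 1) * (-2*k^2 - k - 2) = -4*k^4 - 18*k^3 - 10*k^2 - 15*k + 2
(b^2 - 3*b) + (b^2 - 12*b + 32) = 2*b^2 - 15*b + 32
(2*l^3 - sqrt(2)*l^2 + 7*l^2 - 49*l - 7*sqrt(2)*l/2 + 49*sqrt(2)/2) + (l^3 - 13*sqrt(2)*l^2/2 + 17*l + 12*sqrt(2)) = 3*l^3 - 15*sqrt(2)*l^2/2 + 7*l^2 - 32*l - 7*sqrt(2)*l/2 + 73*sqrt(2)/2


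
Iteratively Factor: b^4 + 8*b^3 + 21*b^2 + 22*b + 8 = (b + 1)*(b^3 + 7*b^2 + 14*b + 8) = (b + 1)*(b + 2)*(b^2 + 5*b + 4) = (b + 1)^2*(b + 2)*(b + 4)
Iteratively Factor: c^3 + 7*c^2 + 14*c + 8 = (c + 4)*(c^2 + 3*c + 2) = (c + 2)*(c + 4)*(c + 1)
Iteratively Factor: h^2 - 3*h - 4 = (h - 4)*(h + 1)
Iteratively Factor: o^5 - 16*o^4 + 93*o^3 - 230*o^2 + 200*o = (o - 2)*(o^4 - 14*o^3 + 65*o^2 - 100*o) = (o - 4)*(o - 2)*(o^3 - 10*o^2 + 25*o) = (o - 5)*(o - 4)*(o - 2)*(o^2 - 5*o) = (o - 5)^2*(o - 4)*(o - 2)*(o)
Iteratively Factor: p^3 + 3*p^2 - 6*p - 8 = (p + 1)*(p^2 + 2*p - 8) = (p + 1)*(p + 4)*(p - 2)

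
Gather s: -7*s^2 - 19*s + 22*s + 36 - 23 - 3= -7*s^2 + 3*s + 10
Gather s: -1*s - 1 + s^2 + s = s^2 - 1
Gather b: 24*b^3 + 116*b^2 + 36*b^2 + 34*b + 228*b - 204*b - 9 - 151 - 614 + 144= 24*b^3 + 152*b^2 + 58*b - 630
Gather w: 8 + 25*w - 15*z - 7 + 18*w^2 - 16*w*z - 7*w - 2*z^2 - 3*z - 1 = 18*w^2 + w*(18 - 16*z) - 2*z^2 - 18*z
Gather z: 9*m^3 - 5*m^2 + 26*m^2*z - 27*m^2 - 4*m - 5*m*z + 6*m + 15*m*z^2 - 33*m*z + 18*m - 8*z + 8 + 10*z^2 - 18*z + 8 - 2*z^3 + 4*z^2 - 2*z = 9*m^3 - 32*m^2 + 20*m - 2*z^3 + z^2*(15*m + 14) + z*(26*m^2 - 38*m - 28) + 16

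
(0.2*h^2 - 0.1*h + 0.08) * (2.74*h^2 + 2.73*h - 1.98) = 0.548*h^4 + 0.272*h^3 - 0.4498*h^2 + 0.4164*h - 0.1584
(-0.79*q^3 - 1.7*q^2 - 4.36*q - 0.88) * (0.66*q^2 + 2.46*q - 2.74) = -0.5214*q^5 - 3.0654*q^4 - 4.895*q^3 - 6.6484*q^2 + 9.7816*q + 2.4112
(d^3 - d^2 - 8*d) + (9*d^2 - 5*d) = d^3 + 8*d^2 - 13*d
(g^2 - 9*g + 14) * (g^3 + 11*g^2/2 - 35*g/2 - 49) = g^5 - 7*g^4/2 - 53*g^3 + 371*g^2/2 + 196*g - 686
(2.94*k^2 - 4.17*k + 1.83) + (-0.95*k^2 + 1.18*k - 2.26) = 1.99*k^2 - 2.99*k - 0.43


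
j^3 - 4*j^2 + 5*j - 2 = (j - 2)*(j - 1)^2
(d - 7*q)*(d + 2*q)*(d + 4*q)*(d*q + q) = d^4*q - d^3*q^2 + d^3*q - 34*d^2*q^3 - d^2*q^2 - 56*d*q^4 - 34*d*q^3 - 56*q^4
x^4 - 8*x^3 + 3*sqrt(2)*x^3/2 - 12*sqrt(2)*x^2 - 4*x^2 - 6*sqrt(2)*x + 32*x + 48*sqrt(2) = (x - 8)*(x - 2)*(x + 2)*(x + 3*sqrt(2)/2)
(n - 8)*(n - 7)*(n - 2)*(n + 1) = n^4 - 16*n^3 + 69*n^2 - 26*n - 112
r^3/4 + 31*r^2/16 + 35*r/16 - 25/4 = (r/4 + 1)*(r - 5/4)*(r + 5)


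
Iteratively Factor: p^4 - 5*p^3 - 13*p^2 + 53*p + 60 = (p + 1)*(p^3 - 6*p^2 - 7*p + 60) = (p + 1)*(p + 3)*(p^2 - 9*p + 20) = (p - 4)*(p + 1)*(p + 3)*(p - 5)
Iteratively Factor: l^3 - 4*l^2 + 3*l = (l - 1)*(l^2 - 3*l) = l*(l - 1)*(l - 3)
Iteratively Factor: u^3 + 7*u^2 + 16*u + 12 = (u + 2)*(u^2 + 5*u + 6) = (u + 2)^2*(u + 3)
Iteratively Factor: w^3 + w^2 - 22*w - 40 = (w - 5)*(w^2 + 6*w + 8) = (w - 5)*(w + 4)*(w + 2)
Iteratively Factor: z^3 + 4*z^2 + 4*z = (z + 2)*(z^2 + 2*z) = z*(z + 2)*(z + 2)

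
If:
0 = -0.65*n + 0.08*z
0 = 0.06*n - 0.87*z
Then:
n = 0.00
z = 0.00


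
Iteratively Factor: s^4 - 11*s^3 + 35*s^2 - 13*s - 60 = (s - 4)*(s^3 - 7*s^2 + 7*s + 15) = (s - 4)*(s - 3)*(s^2 - 4*s - 5) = (s - 5)*(s - 4)*(s - 3)*(s + 1)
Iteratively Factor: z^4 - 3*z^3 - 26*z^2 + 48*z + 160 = (z - 5)*(z^3 + 2*z^2 - 16*z - 32) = (z - 5)*(z - 4)*(z^2 + 6*z + 8) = (z - 5)*(z - 4)*(z + 4)*(z + 2)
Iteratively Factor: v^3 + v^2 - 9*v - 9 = (v + 1)*(v^2 - 9) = (v + 1)*(v + 3)*(v - 3)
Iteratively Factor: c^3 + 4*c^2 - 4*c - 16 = (c + 2)*(c^2 + 2*c - 8) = (c - 2)*(c + 2)*(c + 4)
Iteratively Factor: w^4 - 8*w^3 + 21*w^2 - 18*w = (w)*(w^3 - 8*w^2 + 21*w - 18) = w*(w - 3)*(w^2 - 5*w + 6) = w*(w - 3)*(w - 2)*(w - 3)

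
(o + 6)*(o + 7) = o^2 + 13*o + 42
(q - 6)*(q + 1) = q^2 - 5*q - 6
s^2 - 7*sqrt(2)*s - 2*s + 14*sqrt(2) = (s - 2)*(s - 7*sqrt(2))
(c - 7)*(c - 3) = c^2 - 10*c + 21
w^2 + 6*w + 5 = (w + 1)*(w + 5)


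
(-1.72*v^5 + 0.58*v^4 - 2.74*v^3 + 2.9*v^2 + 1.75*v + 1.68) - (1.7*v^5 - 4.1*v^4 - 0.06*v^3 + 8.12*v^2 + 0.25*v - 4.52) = -3.42*v^5 + 4.68*v^4 - 2.68*v^3 - 5.22*v^2 + 1.5*v + 6.2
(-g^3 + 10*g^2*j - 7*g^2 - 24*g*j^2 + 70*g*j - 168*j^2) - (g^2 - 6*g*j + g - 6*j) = -g^3 + 10*g^2*j - 8*g^2 - 24*g*j^2 + 76*g*j - g - 168*j^2 + 6*j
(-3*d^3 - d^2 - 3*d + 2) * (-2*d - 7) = 6*d^4 + 23*d^3 + 13*d^2 + 17*d - 14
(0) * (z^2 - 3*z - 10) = 0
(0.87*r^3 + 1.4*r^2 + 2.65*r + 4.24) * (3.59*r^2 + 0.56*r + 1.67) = 3.1233*r^5 + 5.5132*r^4 + 11.7504*r^3 + 19.0436*r^2 + 6.7999*r + 7.0808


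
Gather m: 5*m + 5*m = 10*m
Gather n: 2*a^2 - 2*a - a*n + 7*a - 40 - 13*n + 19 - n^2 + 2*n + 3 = 2*a^2 + 5*a - n^2 + n*(-a - 11) - 18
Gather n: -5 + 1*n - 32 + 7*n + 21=8*n - 16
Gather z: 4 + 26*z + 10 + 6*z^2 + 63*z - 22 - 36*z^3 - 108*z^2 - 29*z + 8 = -36*z^3 - 102*z^2 + 60*z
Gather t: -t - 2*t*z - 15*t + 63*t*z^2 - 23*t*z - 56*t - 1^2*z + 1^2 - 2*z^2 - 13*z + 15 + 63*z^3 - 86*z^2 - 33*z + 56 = t*(63*z^2 - 25*z - 72) + 63*z^3 - 88*z^2 - 47*z + 72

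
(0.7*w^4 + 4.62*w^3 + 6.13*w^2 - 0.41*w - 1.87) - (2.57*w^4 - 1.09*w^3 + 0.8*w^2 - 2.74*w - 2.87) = -1.87*w^4 + 5.71*w^3 + 5.33*w^2 + 2.33*w + 1.0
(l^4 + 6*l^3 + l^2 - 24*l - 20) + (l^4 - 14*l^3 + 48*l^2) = 2*l^4 - 8*l^3 + 49*l^2 - 24*l - 20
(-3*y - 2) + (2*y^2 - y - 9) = 2*y^2 - 4*y - 11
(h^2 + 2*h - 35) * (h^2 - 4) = h^4 + 2*h^3 - 39*h^2 - 8*h + 140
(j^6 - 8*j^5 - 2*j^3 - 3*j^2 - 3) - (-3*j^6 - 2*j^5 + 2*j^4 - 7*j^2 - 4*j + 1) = 4*j^6 - 6*j^5 - 2*j^4 - 2*j^3 + 4*j^2 + 4*j - 4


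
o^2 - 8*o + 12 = (o - 6)*(o - 2)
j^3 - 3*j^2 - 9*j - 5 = (j - 5)*(j + 1)^2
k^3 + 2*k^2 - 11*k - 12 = (k - 3)*(k + 1)*(k + 4)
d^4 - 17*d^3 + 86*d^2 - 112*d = d*(d - 8)*(d - 7)*(d - 2)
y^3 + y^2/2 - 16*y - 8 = (y - 4)*(y + 1/2)*(y + 4)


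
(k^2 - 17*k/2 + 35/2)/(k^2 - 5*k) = (k - 7/2)/k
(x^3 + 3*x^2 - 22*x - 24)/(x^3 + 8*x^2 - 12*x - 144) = (x + 1)/(x + 6)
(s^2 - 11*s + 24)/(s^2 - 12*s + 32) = (s - 3)/(s - 4)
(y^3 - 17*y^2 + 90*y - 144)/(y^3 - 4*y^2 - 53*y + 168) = (y - 6)/(y + 7)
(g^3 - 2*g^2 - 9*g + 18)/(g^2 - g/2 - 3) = 2*(g^2 - 9)/(2*g + 3)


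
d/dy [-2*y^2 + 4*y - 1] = 4 - 4*y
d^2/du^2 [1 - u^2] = -2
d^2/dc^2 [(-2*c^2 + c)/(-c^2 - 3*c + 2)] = 2*(-7*c^3 + 12*c^2 - 6*c + 2)/(c^6 + 9*c^5 + 21*c^4 - 9*c^3 - 42*c^2 + 36*c - 8)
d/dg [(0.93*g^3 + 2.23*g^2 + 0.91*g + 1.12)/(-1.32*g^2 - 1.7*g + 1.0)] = (-1.2276*g^4 - 3.162*g^3 + 0.200200000000001*g^2 + 7.4168*g + 2.814)/(1.7424*g^4 + 4.488*g^3 + 0.25*g^2 - 3.4*g + 1.0)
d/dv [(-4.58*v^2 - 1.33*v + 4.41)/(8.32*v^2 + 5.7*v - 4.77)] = (-15.0404*v^2 - 29.6892*v - 18.7929)/(69.2224*v^4 + 94.848*v^3 - 46.8828*v^2 - 54.378*v + 22.7529)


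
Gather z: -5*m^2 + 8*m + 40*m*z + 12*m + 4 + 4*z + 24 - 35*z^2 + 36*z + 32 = -5*m^2 + 20*m - 35*z^2 + z*(40*m + 40) + 60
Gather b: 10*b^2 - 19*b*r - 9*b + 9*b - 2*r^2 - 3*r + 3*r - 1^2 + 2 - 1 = 10*b^2 - 19*b*r - 2*r^2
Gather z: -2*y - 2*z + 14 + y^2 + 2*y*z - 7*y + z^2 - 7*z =y^2 - 9*y + z^2 + z*(2*y - 9) + 14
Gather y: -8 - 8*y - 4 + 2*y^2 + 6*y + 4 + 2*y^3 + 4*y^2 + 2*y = 2*y^3 + 6*y^2 - 8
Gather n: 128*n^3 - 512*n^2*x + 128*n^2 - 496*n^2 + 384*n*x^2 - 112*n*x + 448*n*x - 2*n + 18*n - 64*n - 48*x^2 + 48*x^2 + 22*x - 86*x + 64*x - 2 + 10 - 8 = 128*n^3 + n^2*(-512*x - 368) + n*(384*x^2 + 336*x - 48)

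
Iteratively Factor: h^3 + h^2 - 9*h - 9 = (h - 3)*(h^2 + 4*h + 3) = (h - 3)*(h + 1)*(h + 3)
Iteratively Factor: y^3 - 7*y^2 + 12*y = (y - 4)*(y^2 - 3*y) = y*(y - 4)*(y - 3)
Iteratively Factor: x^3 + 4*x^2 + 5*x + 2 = (x + 2)*(x^2 + 2*x + 1) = (x + 1)*(x + 2)*(x + 1)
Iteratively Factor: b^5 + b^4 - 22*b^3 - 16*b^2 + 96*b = (b + 3)*(b^4 - 2*b^3 - 16*b^2 + 32*b) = b*(b + 3)*(b^3 - 2*b^2 - 16*b + 32) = b*(b - 2)*(b + 3)*(b^2 - 16) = b*(b - 2)*(b + 3)*(b + 4)*(b - 4)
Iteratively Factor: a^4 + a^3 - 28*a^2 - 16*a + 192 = (a - 3)*(a^3 + 4*a^2 - 16*a - 64) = (a - 3)*(a + 4)*(a^2 - 16) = (a - 3)*(a + 4)^2*(a - 4)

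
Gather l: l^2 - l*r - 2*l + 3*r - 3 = l^2 + l*(-r - 2) + 3*r - 3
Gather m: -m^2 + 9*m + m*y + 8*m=-m^2 + m*(y + 17)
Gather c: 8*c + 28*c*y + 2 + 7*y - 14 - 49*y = c*(28*y + 8) - 42*y - 12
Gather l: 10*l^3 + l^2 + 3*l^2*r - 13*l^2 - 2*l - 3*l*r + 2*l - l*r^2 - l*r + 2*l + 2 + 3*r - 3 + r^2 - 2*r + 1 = 10*l^3 + l^2*(3*r - 12) + l*(-r^2 - 4*r + 2) + r^2 + r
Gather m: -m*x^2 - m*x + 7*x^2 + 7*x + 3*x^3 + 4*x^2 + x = m*(-x^2 - x) + 3*x^3 + 11*x^2 + 8*x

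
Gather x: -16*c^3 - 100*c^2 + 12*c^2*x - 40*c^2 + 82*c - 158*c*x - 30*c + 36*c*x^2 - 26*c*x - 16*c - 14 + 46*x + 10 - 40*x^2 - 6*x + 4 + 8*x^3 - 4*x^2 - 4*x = -16*c^3 - 140*c^2 + 36*c + 8*x^3 + x^2*(36*c - 44) + x*(12*c^2 - 184*c + 36)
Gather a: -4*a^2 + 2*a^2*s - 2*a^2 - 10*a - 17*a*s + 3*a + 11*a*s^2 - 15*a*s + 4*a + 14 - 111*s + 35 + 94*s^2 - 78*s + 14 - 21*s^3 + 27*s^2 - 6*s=a^2*(2*s - 6) + a*(11*s^2 - 32*s - 3) - 21*s^3 + 121*s^2 - 195*s + 63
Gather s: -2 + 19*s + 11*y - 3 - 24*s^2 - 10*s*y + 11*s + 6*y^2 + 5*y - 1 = -24*s^2 + s*(30 - 10*y) + 6*y^2 + 16*y - 6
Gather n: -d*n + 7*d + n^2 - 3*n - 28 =7*d + n^2 + n*(-d - 3) - 28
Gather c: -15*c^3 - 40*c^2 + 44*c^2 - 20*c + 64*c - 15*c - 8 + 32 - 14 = -15*c^3 + 4*c^2 + 29*c + 10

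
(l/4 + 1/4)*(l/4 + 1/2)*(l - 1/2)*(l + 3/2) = l^4/16 + l^3/4 + 17*l^2/64 - l/64 - 3/32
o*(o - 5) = o^2 - 5*o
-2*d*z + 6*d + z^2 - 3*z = (-2*d + z)*(z - 3)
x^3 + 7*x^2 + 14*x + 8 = (x + 1)*(x + 2)*(x + 4)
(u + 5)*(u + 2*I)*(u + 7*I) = u^3 + 5*u^2 + 9*I*u^2 - 14*u + 45*I*u - 70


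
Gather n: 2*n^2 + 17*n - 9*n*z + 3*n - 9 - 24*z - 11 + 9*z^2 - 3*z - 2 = 2*n^2 + n*(20 - 9*z) + 9*z^2 - 27*z - 22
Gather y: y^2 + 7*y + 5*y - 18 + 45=y^2 + 12*y + 27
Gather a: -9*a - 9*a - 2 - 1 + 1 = -18*a - 2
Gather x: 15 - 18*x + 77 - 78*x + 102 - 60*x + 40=234 - 156*x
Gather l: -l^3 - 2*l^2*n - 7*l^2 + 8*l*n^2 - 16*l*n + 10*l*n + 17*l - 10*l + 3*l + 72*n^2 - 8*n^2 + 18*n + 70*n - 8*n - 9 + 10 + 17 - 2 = -l^3 + l^2*(-2*n - 7) + l*(8*n^2 - 6*n + 10) + 64*n^2 + 80*n + 16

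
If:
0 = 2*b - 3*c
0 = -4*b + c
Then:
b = 0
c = 0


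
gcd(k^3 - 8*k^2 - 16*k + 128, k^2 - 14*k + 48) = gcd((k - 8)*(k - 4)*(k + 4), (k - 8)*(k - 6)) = k - 8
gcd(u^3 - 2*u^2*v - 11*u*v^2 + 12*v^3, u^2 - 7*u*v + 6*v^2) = u - v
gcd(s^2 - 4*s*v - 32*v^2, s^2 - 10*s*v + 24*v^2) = 1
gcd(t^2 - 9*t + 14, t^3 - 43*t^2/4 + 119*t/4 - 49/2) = t^2 - 9*t + 14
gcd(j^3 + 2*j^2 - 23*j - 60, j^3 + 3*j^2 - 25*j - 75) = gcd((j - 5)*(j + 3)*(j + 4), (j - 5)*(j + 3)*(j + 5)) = j^2 - 2*j - 15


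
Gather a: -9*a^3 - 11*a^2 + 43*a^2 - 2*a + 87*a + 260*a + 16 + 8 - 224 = -9*a^3 + 32*a^2 + 345*a - 200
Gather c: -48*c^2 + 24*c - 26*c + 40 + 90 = -48*c^2 - 2*c + 130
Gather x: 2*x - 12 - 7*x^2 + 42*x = -7*x^2 + 44*x - 12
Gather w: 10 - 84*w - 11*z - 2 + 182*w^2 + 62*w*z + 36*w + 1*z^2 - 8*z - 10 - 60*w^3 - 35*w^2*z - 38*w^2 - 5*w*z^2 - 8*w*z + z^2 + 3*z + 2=-60*w^3 + w^2*(144 - 35*z) + w*(-5*z^2 + 54*z - 48) + 2*z^2 - 16*z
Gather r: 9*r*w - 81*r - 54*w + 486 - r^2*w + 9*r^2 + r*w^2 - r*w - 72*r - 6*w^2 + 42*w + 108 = r^2*(9 - w) + r*(w^2 + 8*w - 153) - 6*w^2 - 12*w + 594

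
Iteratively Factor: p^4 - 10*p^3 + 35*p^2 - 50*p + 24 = (p - 4)*(p^3 - 6*p^2 + 11*p - 6) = (p - 4)*(p - 1)*(p^2 - 5*p + 6) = (p - 4)*(p - 2)*(p - 1)*(p - 3)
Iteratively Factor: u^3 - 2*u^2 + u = (u - 1)*(u^2 - u) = (u - 1)^2*(u)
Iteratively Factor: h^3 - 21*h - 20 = (h + 1)*(h^2 - h - 20) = (h - 5)*(h + 1)*(h + 4)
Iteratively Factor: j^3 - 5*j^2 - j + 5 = (j - 5)*(j^2 - 1) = (j - 5)*(j - 1)*(j + 1)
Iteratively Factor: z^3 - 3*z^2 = (z - 3)*(z^2) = z*(z - 3)*(z)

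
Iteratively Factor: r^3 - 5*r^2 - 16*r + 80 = (r + 4)*(r^2 - 9*r + 20) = (r - 5)*(r + 4)*(r - 4)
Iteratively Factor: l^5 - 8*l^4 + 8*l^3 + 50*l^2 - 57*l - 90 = (l - 3)*(l^4 - 5*l^3 - 7*l^2 + 29*l + 30) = (l - 3)*(l + 1)*(l^3 - 6*l^2 - l + 30) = (l - 3)*(l + 1)*(l + 2)*(l^2 - 8*l + 15) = (l - 3)^2*(l + 1)*(l + 2)*(l - 5)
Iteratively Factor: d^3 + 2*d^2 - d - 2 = (d + 1)*(d^2 + d - 2) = (d - 1)*(d + 1)*(d + 2)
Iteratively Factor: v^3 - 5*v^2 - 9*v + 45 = (v + 3)*(v^2 - 8*v + 15) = (v - 3)*(v + 3)*(v - 5)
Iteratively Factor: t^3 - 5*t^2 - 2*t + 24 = (t - 4)*(t^2 - t - 6) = (t - 4)*(t + 2)*(t - 3)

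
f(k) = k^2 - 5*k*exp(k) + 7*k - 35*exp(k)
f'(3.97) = -3156.18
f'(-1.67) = -2.30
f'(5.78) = -22288.45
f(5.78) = -20614.34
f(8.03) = -230720.70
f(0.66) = -69.05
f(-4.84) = -10.54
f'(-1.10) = -6.68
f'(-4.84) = -2.80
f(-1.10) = -16.31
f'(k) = -5*k*exp(k) + 2*k - 40*exp(k) + 7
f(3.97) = -2862.65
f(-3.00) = -13.00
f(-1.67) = -13.92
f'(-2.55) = -0.23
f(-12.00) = 60.00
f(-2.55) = -13.08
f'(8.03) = -246177.04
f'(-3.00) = -0.24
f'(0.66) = -75.46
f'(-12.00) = -17.00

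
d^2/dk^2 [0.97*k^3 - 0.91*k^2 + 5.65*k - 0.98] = 5.82*k - 1.82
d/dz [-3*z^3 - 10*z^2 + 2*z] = -9*z^2 - 20*z + 2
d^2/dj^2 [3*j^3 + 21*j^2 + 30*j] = 18*j + 42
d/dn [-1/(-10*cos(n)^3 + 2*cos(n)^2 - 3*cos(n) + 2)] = (30*cos(n)^2 - 4*cos(n) + 3)*sin(n)/(10*cos(n)^3 - 2*cos(n)^2 + 3*cos(n) - 2)^2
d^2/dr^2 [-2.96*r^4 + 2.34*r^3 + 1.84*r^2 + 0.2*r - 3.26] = -35.52*r^2 + 14.04*r + 3.68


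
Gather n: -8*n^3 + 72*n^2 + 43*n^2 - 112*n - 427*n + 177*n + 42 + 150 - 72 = -8*n^3 + 115*n^2 - 362*n + 120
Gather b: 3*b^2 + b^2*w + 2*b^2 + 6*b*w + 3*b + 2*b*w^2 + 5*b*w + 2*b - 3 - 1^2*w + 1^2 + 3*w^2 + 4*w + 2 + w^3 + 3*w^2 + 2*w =b^2*(w + 5) + b*(2*w^2 + 11*w + 5) + w^3 + 6*w^2 + 5*w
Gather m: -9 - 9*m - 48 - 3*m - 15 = -12*m - 72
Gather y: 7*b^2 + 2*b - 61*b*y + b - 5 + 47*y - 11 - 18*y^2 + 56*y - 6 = 7*b^2 + 3*b - 18*y^2 + y*(103 - 61*b) - 22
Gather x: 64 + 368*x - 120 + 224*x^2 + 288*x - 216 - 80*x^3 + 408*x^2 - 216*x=-80*x^3 + 632*x^2 + 440*x - 272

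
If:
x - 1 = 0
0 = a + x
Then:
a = -1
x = 1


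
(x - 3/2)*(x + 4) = x^2 + 5*x/2 - 6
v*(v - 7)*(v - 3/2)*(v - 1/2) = v^4 - 9*v^3 + 59*v^2/4 - 21*v/4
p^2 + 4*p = p*(p + 4)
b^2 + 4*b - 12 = (b - 2)*(b + 6)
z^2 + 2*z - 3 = (z - 1)*(z + 3)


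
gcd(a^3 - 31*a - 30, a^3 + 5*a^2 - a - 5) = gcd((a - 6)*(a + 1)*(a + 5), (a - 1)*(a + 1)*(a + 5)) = a^2 + 6*a + 5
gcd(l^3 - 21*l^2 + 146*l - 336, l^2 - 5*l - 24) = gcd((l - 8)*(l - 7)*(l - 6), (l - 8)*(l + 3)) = l - 8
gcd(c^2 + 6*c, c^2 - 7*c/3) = c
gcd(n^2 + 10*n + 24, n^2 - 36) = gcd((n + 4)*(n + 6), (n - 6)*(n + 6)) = n + 6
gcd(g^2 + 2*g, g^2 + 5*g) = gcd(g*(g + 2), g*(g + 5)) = g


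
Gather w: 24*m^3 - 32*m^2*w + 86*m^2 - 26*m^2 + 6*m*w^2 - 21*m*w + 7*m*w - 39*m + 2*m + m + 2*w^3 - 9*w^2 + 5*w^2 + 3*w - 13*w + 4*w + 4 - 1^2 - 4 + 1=24*m^3 + 60*m^2 - 36*m + 2*w^3 + w^2*(6*m - 4) + w*(-32*m^2 - 14*m - 6)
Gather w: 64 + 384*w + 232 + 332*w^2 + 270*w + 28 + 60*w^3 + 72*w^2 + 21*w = 60*w^3 + 404*w^2 + 675*w + 324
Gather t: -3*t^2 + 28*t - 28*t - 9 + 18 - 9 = -3*t^2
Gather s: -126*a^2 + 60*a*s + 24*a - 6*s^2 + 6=-126*a^2 + 60*a*s + 24*a - 6*s^2 + 6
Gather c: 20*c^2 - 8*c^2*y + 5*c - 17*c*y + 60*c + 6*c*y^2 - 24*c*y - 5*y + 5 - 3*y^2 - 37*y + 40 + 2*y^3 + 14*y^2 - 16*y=c^2*(20 - 8*y) + c*(6*y^2 - 41*y + 65) + 2*y^3 + 11*y^2 - 58*y + 45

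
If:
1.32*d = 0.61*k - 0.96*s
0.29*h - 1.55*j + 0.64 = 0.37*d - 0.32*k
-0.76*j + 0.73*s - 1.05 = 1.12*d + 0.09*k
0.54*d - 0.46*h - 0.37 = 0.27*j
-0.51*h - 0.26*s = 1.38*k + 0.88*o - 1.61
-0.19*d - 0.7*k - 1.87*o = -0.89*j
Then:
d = -0.40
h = -1.60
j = 0.55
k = 1.66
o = -0.32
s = 1.60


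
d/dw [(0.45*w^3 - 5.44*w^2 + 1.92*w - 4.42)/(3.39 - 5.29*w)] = (-4.761*w^3 + 33.3541*w^2 - 36.8832*w - 16.873)/(27.9841*w^2 - 35.8662*w + 11.4921)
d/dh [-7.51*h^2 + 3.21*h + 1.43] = 3.21 - 15.02*h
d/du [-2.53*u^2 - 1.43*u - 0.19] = -5.06*u - 1.43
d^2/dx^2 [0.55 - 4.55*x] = 0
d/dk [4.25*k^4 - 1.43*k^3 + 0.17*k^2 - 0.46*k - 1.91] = 17.0*k^3 - 4.29*k^2 + 0.34*k - 0.46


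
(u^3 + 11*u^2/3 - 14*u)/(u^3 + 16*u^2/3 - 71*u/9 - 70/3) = 3*u/(3*u + 5)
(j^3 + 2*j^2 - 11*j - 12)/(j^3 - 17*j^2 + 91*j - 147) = (j^2 + 5*j + 4)/(j^2 - 14*j + 49)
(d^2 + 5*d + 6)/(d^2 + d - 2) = (d + 3)/(d - 1)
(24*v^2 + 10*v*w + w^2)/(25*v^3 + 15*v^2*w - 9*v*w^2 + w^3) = (24*v^2 + 10*v*w + w^2)/(25*v^3 + 15*v^2*w - 9*v*w^2 + w^3)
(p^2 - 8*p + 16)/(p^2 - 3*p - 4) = (p - 4)/(p + 1)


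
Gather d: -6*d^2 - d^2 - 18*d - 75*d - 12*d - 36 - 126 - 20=-7*d^2 - 105*d - 182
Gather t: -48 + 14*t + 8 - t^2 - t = -t^2 + 13*t - 40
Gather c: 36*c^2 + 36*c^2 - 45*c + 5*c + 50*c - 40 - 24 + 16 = 72*c^2 + 10*c - 48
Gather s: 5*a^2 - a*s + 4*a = 5*a^2 - a*s + 4*a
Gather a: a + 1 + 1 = a + 2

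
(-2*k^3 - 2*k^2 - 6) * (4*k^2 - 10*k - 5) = -8*k^5 + 12*k^4 + 30*k^3 - 14*k^2 + 60*k + 30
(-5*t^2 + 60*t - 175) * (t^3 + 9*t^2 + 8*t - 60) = -5*t^5 + 15*t^4 + 325*t^3 - 795*t^2 - 5000*t + 10500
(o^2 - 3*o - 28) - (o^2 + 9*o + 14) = -12*o - 42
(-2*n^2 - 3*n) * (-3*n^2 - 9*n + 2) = 6*n^4 + 27*n^3 + 23*n^2 - 6*n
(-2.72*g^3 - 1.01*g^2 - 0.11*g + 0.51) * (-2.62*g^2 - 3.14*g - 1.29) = 7.1264*g^5 + 11.187*g^4 + 6.9684*g^3 + 0.3121*g^2 - 1.4595*g - 0.6579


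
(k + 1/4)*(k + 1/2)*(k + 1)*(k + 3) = k^4 + 19*k^3/4 + 49*k^2/8 + 11*k/4 + 3/8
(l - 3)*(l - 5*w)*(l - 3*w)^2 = l^4 - 11*l^3*w - 3*l^3 + 39*l^2*w^2 + 33*l^2*w - 45*l*w^3 - 117*l*w^2 + 135*w^3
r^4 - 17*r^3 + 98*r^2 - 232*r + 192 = (r - 8)*(r - 4)*(r - 3)*(r - 2)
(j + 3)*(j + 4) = j^2 + 7*j + 12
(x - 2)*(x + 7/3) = x^2 + x/3 - 14/3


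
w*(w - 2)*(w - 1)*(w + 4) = w^4 + w^3 - 10*w^2 + 8*w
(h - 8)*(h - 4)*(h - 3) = h^3 - 15*h^2 + 68*h - 96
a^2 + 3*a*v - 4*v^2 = (a - v)*(a + 4*v)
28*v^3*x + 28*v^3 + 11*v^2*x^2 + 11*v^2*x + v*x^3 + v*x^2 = (4*v + x)*(7*v + x)*(v*x + v)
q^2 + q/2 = q*(q + 1/2)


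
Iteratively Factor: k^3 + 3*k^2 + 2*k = (k + 1)*(k^2 + 2*k) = k*(k + 1)*(k + 2)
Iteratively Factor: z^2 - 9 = (z + 3)*(z - 3)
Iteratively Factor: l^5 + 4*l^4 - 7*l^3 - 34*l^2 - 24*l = (l)*(l^4 + 4*l^3 - 7*l^2 - 34*l - 24) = l*(l + 2)*(l^3 + 2*l^2 - 11*l - 12) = l*(l + 1)*(l + 2)*(l^2 + l - 12) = l*(l + 1)*(l + 2)*(l + 4)*(l - 3)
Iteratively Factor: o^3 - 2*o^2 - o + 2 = (o - 1)*(o^2 - o - 2) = (o - 1)*(o + 1)*(o - 2)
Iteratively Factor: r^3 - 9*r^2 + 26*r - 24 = (r - 4)*(r^2 - 5*r + 6) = (r - 4)*(r - 2)*(r - 3)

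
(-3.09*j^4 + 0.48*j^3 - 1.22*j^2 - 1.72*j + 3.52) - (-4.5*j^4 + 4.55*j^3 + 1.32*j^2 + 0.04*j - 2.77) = 1.41*j^4 - 4.07*j^3 - 2.54*j^2 - 1.76*j + 6.29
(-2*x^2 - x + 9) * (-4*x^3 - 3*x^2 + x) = 8*x^5 + 10*x^4 - 35*x^3 - 28*x^2 + 9*x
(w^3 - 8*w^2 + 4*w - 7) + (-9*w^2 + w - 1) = w^3 - 17*w^2 + 5*w - 8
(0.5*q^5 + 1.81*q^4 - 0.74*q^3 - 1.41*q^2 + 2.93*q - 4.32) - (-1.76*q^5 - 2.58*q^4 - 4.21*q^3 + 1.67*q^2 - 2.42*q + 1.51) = 2.26*q^5 + 4.39*q^4 + 3.47*q^3 - 3.08*q^2 + 5.35*q - 5.83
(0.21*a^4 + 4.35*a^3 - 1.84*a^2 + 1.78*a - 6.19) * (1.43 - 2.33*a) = -0.4893*a^5 - 9.8352*a^4 + 10.5077*a^3 - 6.7786*a^2 + 16.9681*a - 8.8517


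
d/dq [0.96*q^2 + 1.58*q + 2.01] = 1.92*q + 1.58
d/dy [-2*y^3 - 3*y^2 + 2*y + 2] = -6*y^2 - 6*y + 2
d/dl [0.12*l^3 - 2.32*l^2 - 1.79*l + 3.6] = 0.36*l^2 - 4.64*l - 1.79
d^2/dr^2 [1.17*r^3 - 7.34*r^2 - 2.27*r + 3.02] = 7.02*r - 14.68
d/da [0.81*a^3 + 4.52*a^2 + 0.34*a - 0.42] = 2.43*a^2 + 9.04*a + 0.34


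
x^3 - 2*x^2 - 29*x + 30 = (x - 6)*(x - 1)*(x + 5)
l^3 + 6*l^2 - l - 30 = (l - 2)*(l + 3)*(l + 5)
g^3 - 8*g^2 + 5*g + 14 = (g - 7)*(g - 2)*(g + 1)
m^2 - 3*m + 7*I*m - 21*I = (m - 3)*(m + 7*I)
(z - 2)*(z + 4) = z^2 + 2*z - 8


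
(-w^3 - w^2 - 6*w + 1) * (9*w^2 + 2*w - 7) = -9*w^5 - 11*w^4 - 49*w^3 + 4*w^2 + 44*w - 7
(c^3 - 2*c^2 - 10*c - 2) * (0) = 0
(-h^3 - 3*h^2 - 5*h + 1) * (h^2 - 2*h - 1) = -h^5 - h^4 + 2*h^3 + 14*h^2 + 3*h - 1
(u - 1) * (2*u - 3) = 2*u^2 - 5*u + 3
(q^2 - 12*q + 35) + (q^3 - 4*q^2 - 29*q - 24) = q^3 - 3*q^2 - 41*q + 11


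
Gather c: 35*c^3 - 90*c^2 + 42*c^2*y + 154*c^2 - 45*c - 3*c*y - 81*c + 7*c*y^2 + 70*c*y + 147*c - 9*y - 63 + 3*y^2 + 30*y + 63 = 35*c^3 + c^2*(42*y + 64) + c*(7*y^2 + 67*y + 21) + 3*y^2 + 21*y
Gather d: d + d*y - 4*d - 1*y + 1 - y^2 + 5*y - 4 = d*(y - 3) - y^2 + 4*y - 3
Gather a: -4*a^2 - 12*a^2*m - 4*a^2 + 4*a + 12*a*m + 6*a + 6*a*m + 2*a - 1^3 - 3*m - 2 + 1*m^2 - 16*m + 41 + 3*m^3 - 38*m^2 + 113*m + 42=a^2*(-12*m - 8) + a*(18*m + 12) + 3*m^3 - 37*m^2 + 94*m + 80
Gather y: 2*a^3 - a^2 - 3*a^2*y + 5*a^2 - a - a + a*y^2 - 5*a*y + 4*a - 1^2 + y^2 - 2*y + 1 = 2*a^3 + 4*a^2 + 2*a + y^2*(a + 1) + y*(-3*a^2 - 5*a - 2)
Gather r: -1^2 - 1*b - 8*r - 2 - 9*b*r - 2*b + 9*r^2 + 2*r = -3*b + 9*r^2 + r*(-9*b - 6) - 3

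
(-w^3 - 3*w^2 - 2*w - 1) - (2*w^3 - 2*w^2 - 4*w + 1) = -3*w^3 - w^2 + 2*w - 2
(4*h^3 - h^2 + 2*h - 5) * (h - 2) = 4*h^4 - 9*h^3 + 4*h^2 - 9*h + 10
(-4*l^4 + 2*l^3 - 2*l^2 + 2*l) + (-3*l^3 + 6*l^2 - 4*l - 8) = -4*l^4 - l^3 + 4*l^2 - 2*l - 8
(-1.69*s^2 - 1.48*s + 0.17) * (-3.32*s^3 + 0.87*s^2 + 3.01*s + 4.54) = 5.6108*s^5 + 3.4433*s^4 - 6.9389*s^3 - 11.9795*s^2 - 6.2075*s + 0.7718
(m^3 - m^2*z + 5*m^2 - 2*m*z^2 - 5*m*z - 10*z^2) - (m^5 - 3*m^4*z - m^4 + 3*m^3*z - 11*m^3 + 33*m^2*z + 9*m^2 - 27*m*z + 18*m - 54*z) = -m^5 + 3*m^4*z + m^4 - 3*m^3*z + 12*m^3 - 34*m^2*z - 4*m^2 - 2*m*z^2 + 22*m*z - 18*m - 10*z^2 + 54*z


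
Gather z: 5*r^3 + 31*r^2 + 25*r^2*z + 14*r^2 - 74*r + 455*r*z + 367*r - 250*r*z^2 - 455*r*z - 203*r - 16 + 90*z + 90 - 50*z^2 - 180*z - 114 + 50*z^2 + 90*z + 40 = 5*r^3 + 25*r^2*z + 45*r^2 - 250*r*z^2 + 90*r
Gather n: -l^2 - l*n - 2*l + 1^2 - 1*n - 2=-l^2 - 2*l + n*(-l - 1) - 1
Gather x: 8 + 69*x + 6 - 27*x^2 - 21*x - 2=-27*x^2 + 48*x + 12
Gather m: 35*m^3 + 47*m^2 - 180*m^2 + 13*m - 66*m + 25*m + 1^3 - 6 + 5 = 35*m^3 - 133*m^2 - 28*m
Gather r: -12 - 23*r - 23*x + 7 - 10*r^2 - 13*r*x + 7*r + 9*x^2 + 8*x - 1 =-10*r^2 + r*(-13*x - 16) + 9*x^2 - 15*x - 6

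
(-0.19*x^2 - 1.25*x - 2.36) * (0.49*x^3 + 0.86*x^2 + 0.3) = -0.0931*x^5 - 0.7759*x^4 - 2.2314*x^3 - 2.0866*x^2 - 0.375*x - 0.708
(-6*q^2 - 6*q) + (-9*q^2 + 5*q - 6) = -15*q^2 - q - 6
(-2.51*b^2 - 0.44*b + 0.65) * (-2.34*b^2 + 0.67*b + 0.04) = 5.8734*b^4 - 0.6521*b^3 - 1.9162*b^2 + 0.4179*b + 0.026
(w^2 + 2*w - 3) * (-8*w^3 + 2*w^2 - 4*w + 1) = -8*w^5 - 14*w^4 + 24*w^3 - 13*w^2 + 14*w - 3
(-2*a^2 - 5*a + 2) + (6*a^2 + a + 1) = 4*a^2 - 4*a + 3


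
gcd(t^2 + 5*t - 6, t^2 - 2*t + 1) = t - 1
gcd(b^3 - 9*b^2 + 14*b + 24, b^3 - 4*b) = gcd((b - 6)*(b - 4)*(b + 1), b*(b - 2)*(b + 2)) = 1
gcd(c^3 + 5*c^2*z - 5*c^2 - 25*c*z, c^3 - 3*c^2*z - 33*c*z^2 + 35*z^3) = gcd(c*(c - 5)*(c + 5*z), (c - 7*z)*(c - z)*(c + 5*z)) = c + 5*z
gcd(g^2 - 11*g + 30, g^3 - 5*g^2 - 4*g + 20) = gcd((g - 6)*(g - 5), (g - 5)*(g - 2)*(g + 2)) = g - 5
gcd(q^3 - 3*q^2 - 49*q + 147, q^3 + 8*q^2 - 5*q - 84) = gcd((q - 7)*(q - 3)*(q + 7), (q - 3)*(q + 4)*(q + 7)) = q^2 + 4*q - 21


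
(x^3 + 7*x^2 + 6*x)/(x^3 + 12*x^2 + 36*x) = (x + 1)/(x + 6)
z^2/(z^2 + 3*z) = z/(z + 3)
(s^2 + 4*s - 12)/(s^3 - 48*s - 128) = (-s^2 - 4*s + 12)/(-s^3 + 48*s + 128)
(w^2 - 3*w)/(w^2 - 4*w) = (w - 3)/(w - 4)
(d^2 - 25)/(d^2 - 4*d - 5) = (d + 5)/(d + 1)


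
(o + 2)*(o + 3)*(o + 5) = o^3 + 10*o^2 + 31*o + 30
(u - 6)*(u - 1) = u^2 - 7*u + 6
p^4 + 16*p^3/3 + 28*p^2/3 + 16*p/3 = p*(p + 4/3)*(p + 2)^2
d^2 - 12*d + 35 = (d - 7)*(d - 5)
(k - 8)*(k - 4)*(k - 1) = k^3 - 13*k^2 + 44*k - 32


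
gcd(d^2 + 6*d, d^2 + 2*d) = d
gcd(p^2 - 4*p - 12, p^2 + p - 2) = p + 2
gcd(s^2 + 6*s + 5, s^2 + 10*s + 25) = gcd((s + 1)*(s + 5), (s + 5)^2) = s + 5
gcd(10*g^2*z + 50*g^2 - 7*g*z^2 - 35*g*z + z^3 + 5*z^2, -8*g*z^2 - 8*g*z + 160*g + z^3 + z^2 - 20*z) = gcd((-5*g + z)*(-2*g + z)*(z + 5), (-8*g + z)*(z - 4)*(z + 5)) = z + 5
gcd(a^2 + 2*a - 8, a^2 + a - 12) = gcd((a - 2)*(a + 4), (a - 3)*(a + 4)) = a + 4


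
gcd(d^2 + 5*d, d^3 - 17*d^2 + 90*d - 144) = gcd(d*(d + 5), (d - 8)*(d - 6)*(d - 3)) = 1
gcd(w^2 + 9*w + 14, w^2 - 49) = w + 7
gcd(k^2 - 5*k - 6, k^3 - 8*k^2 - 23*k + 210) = k - 6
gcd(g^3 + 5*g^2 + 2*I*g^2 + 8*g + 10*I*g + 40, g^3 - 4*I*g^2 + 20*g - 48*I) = g^2 + 2*I*g + 8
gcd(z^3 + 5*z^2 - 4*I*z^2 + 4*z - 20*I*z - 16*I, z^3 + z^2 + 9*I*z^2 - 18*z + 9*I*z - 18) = z + 1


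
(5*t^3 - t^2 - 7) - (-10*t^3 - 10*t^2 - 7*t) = 15*t^3 + 9*t^2 + 7*t - 7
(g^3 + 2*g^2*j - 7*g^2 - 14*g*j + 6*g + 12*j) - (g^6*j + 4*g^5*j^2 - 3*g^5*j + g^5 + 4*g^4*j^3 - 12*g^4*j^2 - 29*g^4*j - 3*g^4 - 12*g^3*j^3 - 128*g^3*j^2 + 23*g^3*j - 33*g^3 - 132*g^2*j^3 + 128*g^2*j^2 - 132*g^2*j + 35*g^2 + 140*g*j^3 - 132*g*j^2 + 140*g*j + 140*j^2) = -g^6*j - 4*g^5*j^2 + 3*g^5*j - g^5 - 4*g^4*j^3 + 12*g^4*j^2 + 29*g^4*j + 3*g^4 + 12*g^3*j^3 + 128*g^3*j^2 - 23*g^3*j + 34*g^3 + 132*g^2*j^3 - 128*g^2*j^2 + 134*g^2*j - 42*g^2 - 140*g*j^3 + 132*g*j^2 - 154*g*j + 6*g - 140*j^2 + 12*j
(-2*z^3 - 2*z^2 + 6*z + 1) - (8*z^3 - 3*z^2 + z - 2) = -10*z^3 + z^2 + 5*z + 3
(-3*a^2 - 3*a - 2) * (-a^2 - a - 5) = 3*a^4 + 6*a^3 + 20*a^2 + 17*a + 10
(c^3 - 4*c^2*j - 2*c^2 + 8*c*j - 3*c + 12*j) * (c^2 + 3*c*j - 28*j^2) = c^5 - c^4*j - 2*c^4 - 40*c^3*j^2 + 2*c^3*j - 3*c^3 + 112*c^2*j^3 + 80*c^2*j^2 + 3*c^2*j - 224*c*j^3 + 120*c*j^2 - 336*j^3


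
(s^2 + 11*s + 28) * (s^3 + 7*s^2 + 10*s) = s^5 + 18*s^4 + 115*s^3 + 306*s^2 + 280*s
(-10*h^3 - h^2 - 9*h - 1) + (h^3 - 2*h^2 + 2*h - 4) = -9*h^3 - 3*h^2 - 7*h - 5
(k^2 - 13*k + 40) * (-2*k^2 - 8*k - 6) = -2*k^4 + 18*k^3 + 18*k^2 - 242*k - 240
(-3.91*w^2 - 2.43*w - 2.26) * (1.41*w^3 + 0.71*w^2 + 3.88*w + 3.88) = -5.5131*w^5 - 6.2024*w^4 - 20.0827*w^3 - 26.2038*w^2 - 18.1972*w - 8.7688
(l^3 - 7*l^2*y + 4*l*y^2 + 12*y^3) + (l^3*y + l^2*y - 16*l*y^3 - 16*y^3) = l^3*y + l^3 - 6*l^2*y - 16*l*y^3 + 4*l*y^2 - 4*y^3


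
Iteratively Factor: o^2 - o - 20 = (o + 4)*(o - 5)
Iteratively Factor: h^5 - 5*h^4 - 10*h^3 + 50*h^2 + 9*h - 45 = (h - 5)*(h^4 - 10*h^2 + 9) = (h - 5)*(h + 1)*(h^3 - h^2 - 9*h + 9) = (h - 5)*(h + 1)*(h + 3)*(h^2 - 4*h + 3) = (h - 5)*(h - 3)*(h + 1)*(h + 3)*(h - 1)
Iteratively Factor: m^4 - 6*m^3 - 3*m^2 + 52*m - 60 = (m - 2)*(m^3 - 4*m^2 - 11*m + 30) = (m - 5)*(m - 2)*(m^2 + m - 6) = (m - 5)*(m - 2)*(m + 3)*(m - 2)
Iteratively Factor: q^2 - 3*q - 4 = (q - 4)*(q + 1)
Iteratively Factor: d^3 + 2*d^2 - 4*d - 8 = (d + 2)*(d^2 - 4) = (d - 2)*(d + 2)*(d + 2)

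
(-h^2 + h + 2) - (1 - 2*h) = -h^2 + 3*h + 1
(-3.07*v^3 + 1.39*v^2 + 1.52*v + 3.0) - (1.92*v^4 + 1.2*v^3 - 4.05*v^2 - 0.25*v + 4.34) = -1.92*v^4 - 4.27*v^3 + 5.44*v^2 + 1.77*v - 1.34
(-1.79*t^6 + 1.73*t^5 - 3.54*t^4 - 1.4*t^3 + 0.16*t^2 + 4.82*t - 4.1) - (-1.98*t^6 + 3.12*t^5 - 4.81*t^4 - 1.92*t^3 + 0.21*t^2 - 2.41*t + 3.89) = 0.19*t^6 - 1.39*t^5 + 1.27*t^4 + 0.52*t^3 - 0.05*t^2 + 7.23*t - 7.99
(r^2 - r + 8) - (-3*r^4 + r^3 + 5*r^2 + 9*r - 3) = 3*r^4 - r^3 - 4*r^2 - 10*r + 11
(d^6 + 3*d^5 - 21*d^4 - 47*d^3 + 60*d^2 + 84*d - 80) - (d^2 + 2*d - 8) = d^6 + 3*d^5 - 21*d^4 - 47*d^3 + 59*d^2 + 82*d - 72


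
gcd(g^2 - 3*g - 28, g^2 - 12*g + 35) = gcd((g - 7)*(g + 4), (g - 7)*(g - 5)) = g - 7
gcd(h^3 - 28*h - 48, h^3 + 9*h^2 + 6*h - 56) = h + 4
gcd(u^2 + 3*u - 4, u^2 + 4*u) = u + 4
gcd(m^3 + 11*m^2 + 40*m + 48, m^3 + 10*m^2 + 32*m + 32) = m^2 + 8*m + 16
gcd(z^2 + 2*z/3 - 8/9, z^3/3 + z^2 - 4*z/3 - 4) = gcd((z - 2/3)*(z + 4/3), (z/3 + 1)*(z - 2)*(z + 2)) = 1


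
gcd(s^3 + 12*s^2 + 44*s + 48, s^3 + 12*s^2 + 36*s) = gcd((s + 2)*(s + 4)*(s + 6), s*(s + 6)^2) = s + 6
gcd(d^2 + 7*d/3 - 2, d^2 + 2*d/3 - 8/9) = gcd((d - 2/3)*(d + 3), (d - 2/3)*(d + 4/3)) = d - 2/3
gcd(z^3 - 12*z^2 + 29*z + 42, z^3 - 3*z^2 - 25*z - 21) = z^2 - 6*z - 7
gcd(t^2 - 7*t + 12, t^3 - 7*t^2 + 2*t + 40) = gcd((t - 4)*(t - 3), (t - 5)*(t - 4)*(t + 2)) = t - 4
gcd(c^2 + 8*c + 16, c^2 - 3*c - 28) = c + 4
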